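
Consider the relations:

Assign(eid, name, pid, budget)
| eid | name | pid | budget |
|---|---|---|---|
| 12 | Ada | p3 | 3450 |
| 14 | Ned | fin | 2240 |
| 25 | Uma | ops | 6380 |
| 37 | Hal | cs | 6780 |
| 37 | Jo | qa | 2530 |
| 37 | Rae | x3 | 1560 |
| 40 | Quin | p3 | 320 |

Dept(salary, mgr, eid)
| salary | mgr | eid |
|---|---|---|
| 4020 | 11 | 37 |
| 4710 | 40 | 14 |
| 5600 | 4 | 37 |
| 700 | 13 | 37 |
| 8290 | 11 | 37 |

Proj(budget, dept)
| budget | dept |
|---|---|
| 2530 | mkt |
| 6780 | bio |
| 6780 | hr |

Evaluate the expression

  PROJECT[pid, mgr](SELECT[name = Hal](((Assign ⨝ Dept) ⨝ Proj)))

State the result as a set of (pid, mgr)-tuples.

Assign ⋈ Dept (natural join on eid): {(14, Ned, fin, 2240, 4710, 40), (37, Hal, cs, 6780, 4020, 11), (37, Hal, cs, 6780, 5600, 4), (37, Hal, cs, 6780, 700, 13), (37, Hal, cs, 6780, 8290, 11), (37, Jo, qa, 2530, 4020, 11), (37, Jo, qa, 2530, 5600, 4), (37, Jo, qa, 2530, 700, 13), (37, Jo, qa, 2530, 8290, 11), (37, Rae, x3, 1560, 4020, 11), (37, Rae, x3, 1560, 5600, 4), (37, Rae, x3, 1560, 700, 13), (37, Rae, x3, 1560, 8290, 11)}
(Assign ⨝ Dept) ⋈ Proj (natural join on budget): {(37, Hal, cs, 6780, 4020, 11, bio), (37, Hal, cs, 6780, 4020, 11, hr), (37, Hal, cs, 6780, 5600, 4, bio), (37, Hal, cs, 6780, 5600, 4, hr), (37, Hal, cs, 6780, 700, 13, bio), (37, Hal, cs, 6780, 700, 13, hr), (37, Hal, cs, 6780, 8290, 11, bio), (37, Hal, cs, 6780, 8290, 11, hr), (37, Jo, qa, 2530, 4020, 11, mkt), (37, Jo, qa, 2530, 5600, 4, mkt), (37, Jo, qa, 2530, 700, 13, mkt), (37, Jo, qa, 2530, 8290, 11, mkt)}
Apply σ_{name = Hal}; surviving tuples: {(37, Hal, cs, 6780, 4020, 11, bio), (37, Hal, cs, 6780, 4020, 11, hr), (37, Hal, cs, 6780, 5600, 4, bio), (37, Hal, cs, 6780, 5600, 4, hr), (37, Hal, cs, 6780, 700, 13, bio), (37, Hal, cs, 6780, 700, 13, hr), (37, Hal, cs, 6780, 8290, 11, bio), (37, Hal, cs, 6780, 8290, 11, hr)}
Projecting to pid, mgr (5 duplicate(s) eliminated): {(cs, 11), (cs, 13), (cs, 4)}

{(cs, 11), (cs, 13), (cs, 4)}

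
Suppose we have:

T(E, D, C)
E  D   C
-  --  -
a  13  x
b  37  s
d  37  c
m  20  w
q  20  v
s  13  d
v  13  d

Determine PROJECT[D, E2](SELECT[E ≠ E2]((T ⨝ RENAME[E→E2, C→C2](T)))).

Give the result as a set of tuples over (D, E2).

{(13, a), (13, s), (13, v), (20, m), (20, q), (37, b), (37, d)}

ρ[E→E2, C→C2]: schema becomes (E2, D, C2); tuples unchanged.
T ⋈ RENAME[E→E2, C→C2](T) (natural join on D): {(a, 13, x, a, x), (a, 13, x, s, d), (a, 13, x, v, d), (b, 37, s, b, s), (b, 37, s, d, c), (d, 37, c, b, s), (d, 37, c, d, c), (m, 20, w, m, w), (m, 20, w, q, v), (q, 20, v, m, w), (q, 20, v, q, v), (s, 13, d, a, x), (s, 13, d, s, d), (s, 13, d, v, d), (v, 13, d, a, x), (v, 13, d, s, d), (v, 13, d, v, d)}
Apply σ_{E ≠ E2}; surviving tuples: {(a, 13, x, s, d), (a, 13, x, v, d), (b, 37, s, d, c), (d, 37, c, b, s), (m, 20, w, q, v), (q, 20, v, m, w), (s, 13, d, a, x), (s, 13, d, v, d), (v, 13, d, a, x), (v, 13, d, s, d)}
π[D, E2]: project onto (D, E2) (3 duplicate(s) eliminated) → {(13, a), (13, s), (13, v), (20, m), (20, q), (37, b), (37, d)}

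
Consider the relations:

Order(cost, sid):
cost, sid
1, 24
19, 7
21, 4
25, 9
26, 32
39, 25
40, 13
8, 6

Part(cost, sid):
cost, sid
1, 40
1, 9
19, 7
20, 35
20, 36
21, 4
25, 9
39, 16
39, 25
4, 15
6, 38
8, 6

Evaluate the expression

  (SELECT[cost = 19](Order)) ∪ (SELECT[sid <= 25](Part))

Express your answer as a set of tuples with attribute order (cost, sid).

σ[cost = 19]: keep tuples satisfying cost = 19 → {(19, 7)}
σ[sid <= 25]: keep tuples satisfying sid <= 25 → {(1, 9), (19, 7), (21, 4), (25, 9), (39, 16), (39, 25), (4, 15), (8, 6)}
Union: {(19, 7)} with {(1, 9), (19, 7), (21, 4), (25, 9), (39, 16), (39, 25), (4, 15), (8, 6)} → {(1, 9), (19, 7), (21, 4), (25, 9), (39, 16), (39, 25), (4, 15), (8, 6)}

{(1, 9), (19, 7), (21, 4), (25, 9), (39, 16), (39, 25), (4, 15), (8, 6)}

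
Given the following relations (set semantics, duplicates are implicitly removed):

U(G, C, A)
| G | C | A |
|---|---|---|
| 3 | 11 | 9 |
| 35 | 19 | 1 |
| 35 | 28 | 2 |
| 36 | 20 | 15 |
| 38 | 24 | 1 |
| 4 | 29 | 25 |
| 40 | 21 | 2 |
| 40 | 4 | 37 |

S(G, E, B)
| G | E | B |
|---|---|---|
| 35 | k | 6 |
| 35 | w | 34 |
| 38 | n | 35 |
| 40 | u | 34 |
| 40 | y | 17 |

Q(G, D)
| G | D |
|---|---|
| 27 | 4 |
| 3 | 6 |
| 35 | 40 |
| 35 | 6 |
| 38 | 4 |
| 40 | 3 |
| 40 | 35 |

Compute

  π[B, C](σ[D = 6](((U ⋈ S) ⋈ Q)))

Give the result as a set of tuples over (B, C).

{(34, 19), (34, 28), (6, 19), (6, 28)}

Natural join on G: {(35, 19, 1, k, 6), (35, 19, 1, w, 34), (35, 28, 2, k, 6), (35, 28, 2, w, 34), (38, 24, 1, n, 35), (40, 21, 2, u, 34), (40, 21, 2, y, 17), (40, 4, 37, u, 34), (40, 4, 37, y, 17)}
Natural join on G: {(35, 19, 1, k, 6, 40), (35, 19, 1, k, 6, 6), (35, 19, 1, w, 34, 40), (35, 19, 1, w, 34, 6), (35, 28, 2, k, 6, 40), (35, 28, 2, k, 6, 6), (35, 28, 2, w, 34, 40), (35, 28, 2, w, 34, 6), (38, 24, 1, n, 35, 4), (40, 21, 2, u, 34, 3), (40, 21, 2, u, 34, 35), (40, 21, 2, y, 17, 3), (40, 21, 2, y, 17, 35), (40, 4, 37, u, 34, 3), (40, 4, 37, u, 34, 35), (40, 4, 37, y, 17, 3), (40, 4, 37, y, 17, 35)}
Apply σ_{D = 6}; surviving tuples: {(35, 19, 1, k, 6, 6), (35, 19, 1, w, 34, 6), (35, 28, 2, k, 6, 6), (35, 28, 2, w, 34, 6)}
π_{B, C} gives {(34, 19), (34, 28), (6, 19), (6, 28)}.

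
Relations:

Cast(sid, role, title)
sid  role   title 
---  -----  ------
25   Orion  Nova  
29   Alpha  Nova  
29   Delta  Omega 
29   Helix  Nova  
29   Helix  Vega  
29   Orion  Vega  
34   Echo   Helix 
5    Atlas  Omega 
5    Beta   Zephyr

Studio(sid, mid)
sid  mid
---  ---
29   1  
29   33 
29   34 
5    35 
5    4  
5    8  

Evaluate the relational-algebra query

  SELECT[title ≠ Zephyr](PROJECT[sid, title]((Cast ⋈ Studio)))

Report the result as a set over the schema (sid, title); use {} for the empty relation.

{(29, Nova), (29, Omega), (29, Vega), (5, Omega)}

Cast ⋈ Studio (natural join on sid): {(29, Alpha, Nova, 1), (29, Alpha, Nova, 33), (29, Alpha, Nova, 34), (29, Delta, Omega, 1), (29, Delta, Omega, 33), (29, Delta, Omega, 34), (29, Helix, Nova, 1), (29, Helix, Nova, 33), (29, Helix, Nova, 34), (29, Helix, Vega, 1), (29, Helix, Vega, 33), (29, Helix, Vega, 34), (29, Orion, Vega, 1), (29, Orion, Vega, 33), (29, Orion, Vega, 34), (5, Atlas, Omega, 35), (5, Atlas, Omega, 4), (5, Atlas, Omega, 8), (5, Beta, Zephyr, 35), (5, Beta, Zephyr, 4), (5, Beta, Zephyr, 8)}
Keep only column(s) sid, title (16 duplicate(s) eliminated): {(29, Nova), (29, Omega), (29, Vega), (5, Omega), (5, Zephyr)}
Apply σ_{title ≠ Zephyr}; surviving tuples: {(29, Nova), (29, Omega), (29, Vega), (5, Omega)}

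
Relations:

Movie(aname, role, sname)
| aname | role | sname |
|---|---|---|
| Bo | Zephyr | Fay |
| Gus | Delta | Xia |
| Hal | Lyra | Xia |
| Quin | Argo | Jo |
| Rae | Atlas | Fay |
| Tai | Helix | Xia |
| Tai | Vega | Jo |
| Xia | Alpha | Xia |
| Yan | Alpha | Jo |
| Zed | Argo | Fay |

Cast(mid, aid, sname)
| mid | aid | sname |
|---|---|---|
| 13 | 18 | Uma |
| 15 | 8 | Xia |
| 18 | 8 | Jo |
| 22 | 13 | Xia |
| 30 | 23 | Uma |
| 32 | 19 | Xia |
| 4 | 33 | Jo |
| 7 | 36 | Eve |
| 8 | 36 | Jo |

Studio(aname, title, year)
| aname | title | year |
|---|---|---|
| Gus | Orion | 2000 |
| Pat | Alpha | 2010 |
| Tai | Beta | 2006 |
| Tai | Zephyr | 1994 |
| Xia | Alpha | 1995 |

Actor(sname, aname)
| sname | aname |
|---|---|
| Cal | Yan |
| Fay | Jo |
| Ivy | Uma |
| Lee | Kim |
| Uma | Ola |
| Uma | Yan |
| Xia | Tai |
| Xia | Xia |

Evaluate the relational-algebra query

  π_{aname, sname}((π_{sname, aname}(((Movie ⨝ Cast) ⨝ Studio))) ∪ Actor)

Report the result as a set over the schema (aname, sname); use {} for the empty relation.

{(Gus, Xia), (Jo, Fay), (Kim, Lee), (Ola, Uma), (Tai, Jo), (Tai, Xia), (Uma, Ivy), (Xia, Xia), (Yan, Cal), (Yan, Uma)}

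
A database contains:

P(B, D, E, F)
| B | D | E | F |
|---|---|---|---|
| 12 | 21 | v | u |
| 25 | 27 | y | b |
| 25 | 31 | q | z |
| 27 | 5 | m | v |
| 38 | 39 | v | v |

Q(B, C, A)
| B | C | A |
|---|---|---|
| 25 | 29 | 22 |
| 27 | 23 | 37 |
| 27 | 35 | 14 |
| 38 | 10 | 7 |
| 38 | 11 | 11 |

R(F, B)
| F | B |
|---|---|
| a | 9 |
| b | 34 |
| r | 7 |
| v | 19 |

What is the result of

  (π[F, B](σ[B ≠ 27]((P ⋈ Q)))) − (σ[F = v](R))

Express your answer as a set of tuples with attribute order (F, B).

Joining P and Q on B yields {(25, 27, y, b, 29, 22), (25, 31, q, z, 29, 22), (27, 5, m, v, 23, 37), (27, 5, m, v, 35, 14), (38, 39, v, v, 10, 7), (38, 39, v, v, 11, 11)}.
σ[B ≠ 27]: keep tuples satisfying B ≠ 27 → {(25, 27, y, b, 29, 22), (25, 31, q, z, 29, 22), (38, 39, v, v, 10, 7), (38, 39, v, v, 11, 11)}
Projecting to F, B (1 duplicate(s) eliminated): {(b, 25), (v, 38), (z, 25)}
σ[F = v]: keep tuples satisfying F = v → {(v, 19)}
Difference: {(b, 25), (v, 38), (z, 25)} with {(v, 19)} → {(b, 25), (v, 38), (z, 25)}

{(b, 25), (v, 38), (z, 25)}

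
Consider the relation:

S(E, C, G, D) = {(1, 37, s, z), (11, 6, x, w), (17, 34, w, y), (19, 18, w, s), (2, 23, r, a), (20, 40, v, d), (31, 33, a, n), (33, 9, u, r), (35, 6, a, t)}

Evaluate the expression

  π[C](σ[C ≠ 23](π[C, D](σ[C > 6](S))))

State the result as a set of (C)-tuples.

{18, 33, 34, 37, 40, 9}

Apply σ_{C > 6}; surviving tuples: {(1, 37, s, z), (17, 34, w, y), (19, 18, w, s), (2, 23, r, a), (20, 40, v, d), (31, 33, a, n), (33, 9, u, r)}
Keep only column(s) C, D: {(18, s), (23, a), (33, n), (34, y), (37, z), (40, d), (9, r)}
Apply σ_{C ≠ 23}; surviving tuples: {(18, s), (33, n), (34, y), (37, z), (40, d), (9, r)}
Keep only column(s) C: {18, 33, 34, 37, 40, 9}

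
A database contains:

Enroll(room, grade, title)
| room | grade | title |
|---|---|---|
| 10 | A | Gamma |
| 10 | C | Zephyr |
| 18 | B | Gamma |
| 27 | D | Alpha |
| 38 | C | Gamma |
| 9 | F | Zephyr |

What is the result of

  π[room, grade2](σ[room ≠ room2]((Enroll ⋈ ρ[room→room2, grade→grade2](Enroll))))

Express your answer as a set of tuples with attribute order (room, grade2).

{(10, B), (10, C), (10, F), (18, A), (18, C), (38, A), (38, B), (9, C)}

ρ[room→room2, grade→grade2]: schema becomes (room2, grade2, title); tuples unchanged.
Enroll ⋈ ρ[room→room2, grade→grade2](Enroll) (natural join on title): {(10, A, Gamma, 10, A), (10, A, Gamma, 18, B), (10, A, Gamma, 38, C), (10, C, Zephyr, 10, C), (10, C, Zephyr, 9, F), (18, B, Gamma, 10, A), (18, B, Gamma, 18, B), (18, B, Gamma, 38, C), (27, D, Alpha, 27, D), (38, C, Gamma, 10, A), (38, C, Gamma, 18, B), (38, C, Gamma, 38, C), (9, F, Zephyr, 10, C), (9, F, Zephyr, 9, F)}
Filtering on room ≠ room2 leaves {(10, A, Gamma, 18, B), (10, A, Gamma, 38, C), (10, C, Zephyr, 9, F), (18, B, Gamma, 10, A), (18, B, Gamma, 38, C), (38, C, Gamma, 10, A), (38, C, Gamma, 18, B), (9, F, Zephyr, 10, C)}.
π_{room, grade2} gives {(10, B), (10, C), (10, F), (18, A), (18, C), (38, A), (38, B), (9, C)}.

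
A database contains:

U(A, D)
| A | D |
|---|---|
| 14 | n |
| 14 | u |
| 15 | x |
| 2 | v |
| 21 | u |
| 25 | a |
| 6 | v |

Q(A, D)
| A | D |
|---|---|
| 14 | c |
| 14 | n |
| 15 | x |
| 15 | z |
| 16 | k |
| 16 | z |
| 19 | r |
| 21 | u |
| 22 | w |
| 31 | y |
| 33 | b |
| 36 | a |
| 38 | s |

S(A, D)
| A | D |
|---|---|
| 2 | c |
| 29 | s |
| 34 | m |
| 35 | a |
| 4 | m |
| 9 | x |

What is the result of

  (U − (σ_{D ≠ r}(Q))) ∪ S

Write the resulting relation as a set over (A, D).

Filtering on D ≠ r leaves {(14, c), (14, n), (15, x), (15, z), (16, k), (16, z), (21, u), (22, w), (31, y), (33, b), (36, a), (38, s)}.
Difference: {(14, n), (14, u), (15, x), (2, v), (21, u), (25, a), (6, v)} with {(14, c), (14, n), (15, x), (15, z), (16, k), (16, z), (21, u), (22, w), (31, y), (33, b), (36, a), (38, s)} → {(14, u), (2, v), (25, a), (6, v)}
Union: {(14, u), (2, v), (25, a), (6, v)} with {(2, c), (29, s), (34, m), (35, a), (4, m), (9, x)} → {(14, u), (2, c), (2, v), (25, a), (29, s), (34, m), (35, a), (4, m), (6, v), (9, x)}

{(14, u), (2, c), (2, v), (25, a), (29, s), (34, m), (35, a), (4, m), (6, v), (9, x)}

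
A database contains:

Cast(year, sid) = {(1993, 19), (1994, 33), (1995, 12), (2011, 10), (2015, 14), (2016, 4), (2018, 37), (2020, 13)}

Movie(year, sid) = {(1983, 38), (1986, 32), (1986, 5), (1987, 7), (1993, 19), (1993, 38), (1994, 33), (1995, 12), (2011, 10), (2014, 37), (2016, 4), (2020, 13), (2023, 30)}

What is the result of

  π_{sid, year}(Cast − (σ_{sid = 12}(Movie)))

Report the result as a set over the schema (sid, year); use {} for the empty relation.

Apply σ_{sid = 12}; surviving tuples: {(1995, 12)}
Taking the difference: {(1993, 19), (1994, 33), (2011, 10), (2015, 14), (2016, 4), (2018, 37), (2020, 13)}
π[sid, year]: project onto (sid, year) → {(10, 2011), (13, 2020), (14, 2015), (19, 1993), (33, 1994), (37, 2018), (4, 2016)}

{(10, 2011), (13, 2020), (14, 2015), (19, 1993), (33, 1994), (37, 2018), (4, 2016)}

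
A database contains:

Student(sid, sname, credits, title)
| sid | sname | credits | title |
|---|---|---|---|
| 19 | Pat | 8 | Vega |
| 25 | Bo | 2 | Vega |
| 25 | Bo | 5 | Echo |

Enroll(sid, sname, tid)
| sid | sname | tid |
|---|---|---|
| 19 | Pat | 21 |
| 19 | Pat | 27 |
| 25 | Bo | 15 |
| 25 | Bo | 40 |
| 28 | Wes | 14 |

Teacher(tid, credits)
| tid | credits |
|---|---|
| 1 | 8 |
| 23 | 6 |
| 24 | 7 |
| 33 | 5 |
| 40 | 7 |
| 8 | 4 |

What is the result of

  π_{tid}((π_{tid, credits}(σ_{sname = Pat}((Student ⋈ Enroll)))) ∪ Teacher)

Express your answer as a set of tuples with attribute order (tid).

Student ⋈ Enroll (natural join on sid, sname): {(19, Pat, 8, Vega, 21), (19, Pat, 8, Vega, 27), (25, Bo, 2, Vega, 15), (25, Bo, 2, Vega, 40), (25, Bo, 5, Echo, 15), (25, Bo, 5, Echo, 40)}
σ[sname = Pat]: keep tuples satisfying sname = Pat → {(19, Pat, 8, Vega, 21), (19, Pat, 8, Vega, 27)}
Projecting to tid, credits: {(21, 8), (27, 8)}
Taking the union: {(1, 8), (21, 8), (23, 6), (24, 7), (27, 8), (33, 5), (40, 7), (8, 4)}
Projecting to tid: {1, 21, 23, 24, 27, 33, 40, 8}

{1, 21, 23, 24, 27, 33, 40, 8}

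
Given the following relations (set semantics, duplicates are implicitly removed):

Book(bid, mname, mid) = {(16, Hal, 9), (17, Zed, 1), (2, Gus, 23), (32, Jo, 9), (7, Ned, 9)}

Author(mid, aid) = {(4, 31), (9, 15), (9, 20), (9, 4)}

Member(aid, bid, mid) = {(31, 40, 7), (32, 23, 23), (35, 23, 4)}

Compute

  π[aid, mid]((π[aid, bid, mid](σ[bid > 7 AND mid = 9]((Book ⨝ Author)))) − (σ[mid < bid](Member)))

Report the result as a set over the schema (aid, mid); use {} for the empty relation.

Book ⋈ Author (natural join on mid): {(16, Hal, 9, 15), (16, Hal, 9, 20), (16, Hal, 9, 4), (32, Jo, 9, 15), (32, Jo, 9, 20), (32, Jo, 9, 4), (7, Ned, 9, 15), (7, Ned, 9, 20), (7, Ned, 9, 4)}
Selection bid > 7 AND mid = 9: {(16, Hal, 9, 15), (16, Hal, 9, 20), (16, Hal, 9, 4), (32, Jo, 9, 15), (32, Jo, 9, 20), (32, Jo, 9, 4)}
Keep only column(s) aid, bid, mid: {(15, 16, 9), (15, 32, 9), (20, 16, 9), (20, 32, 9), (4, 16, 9), (4, 32, 9)}
Selection mid < bid: {(31, 40, 7), (35, 23, 4)}
Taking the difference: {(15, 16, 9), (15, 32, 9), (20, 16, 9), (20, 32, 9), (4, 16, 9), (4, 32, 9)}
Keep only column(s) aid, mid (3 duplicate(s) eliminated): {(15, 9), (20, 9), (4, 9)}

{(15, 9), (20, 9), (4, 9)}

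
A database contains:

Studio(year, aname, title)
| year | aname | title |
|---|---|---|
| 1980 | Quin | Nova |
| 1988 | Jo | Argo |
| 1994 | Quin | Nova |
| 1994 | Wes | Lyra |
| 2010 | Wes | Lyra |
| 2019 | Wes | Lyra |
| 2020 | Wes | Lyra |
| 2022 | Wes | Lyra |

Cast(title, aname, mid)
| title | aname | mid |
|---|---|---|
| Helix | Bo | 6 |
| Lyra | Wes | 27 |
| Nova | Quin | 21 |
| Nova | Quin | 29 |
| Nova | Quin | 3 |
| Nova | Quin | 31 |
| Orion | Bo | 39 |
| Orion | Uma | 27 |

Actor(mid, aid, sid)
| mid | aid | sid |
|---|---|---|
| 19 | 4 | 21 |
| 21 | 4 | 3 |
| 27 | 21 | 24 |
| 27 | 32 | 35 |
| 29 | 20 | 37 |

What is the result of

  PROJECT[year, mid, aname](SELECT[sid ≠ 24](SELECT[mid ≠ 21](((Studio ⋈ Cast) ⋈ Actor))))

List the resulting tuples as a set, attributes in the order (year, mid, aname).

{(1980, 29, Quin), (1994, 27, Wes), (1994, 29, Quin), (2010, 27, Wes), (2019, 27, Wes), (2020, 27, Wes), (2022, 27, Wes)}

Natural join on aname, title: {(1980, Quin, Nova, 21), (1980, Quin, Nova, 29), (1980, Quin, Nova, 3), (1980, Quin, Nova, 31), (1994, Quin, Nova, 21), (1994, Quin, Nova, 29), (1994, Quin, Nova, 3), (1994, Quin, Nova, 31), (1994, Wes, Lyra, 27), (2010, Wes, Lyra, 27), (2019, Wes, Lyra, 27), (2020, Wes, Lyra, 27), (2022, Wes, Lyra, 27)}
Natural join on mid: {(1980, Quin, Nova, 21, 4, 3), (1980, Quin, Nova, 29, 20, 37), (1994, Quin, Nova, 21, 4, 3), (1994, Quin, Nova, 29, 20, 37), (1994, Wes, Lyra, 27, 21, 24), (1994, Wes, Lyra, 27, 32, 35), (2010, Wes, Lyra, 27, 21, 24), (2010, Wes, Lyra, 27, 32, 35), (2019, Wes, Lyra, 27, 21, 24), (2019, Wes, Lyra, 27, 32, 35), (2020, Wes, Lyra, 27, 21, 24), (2020, Wes, Lyra, 27, 32, 35), (2022, Wes, Lyra, 27, 21, 24), (2022, Wes, Lyra, 27, 32, 35)}
Filtering on mid ≠ 21 leaves {(1980, Quin, Nova, 29, 20, 37), (1994, Quin, Nova, 29, 20, 37), (1994, Wes, Lyra, 27, 21, 24), (1994, Wes, Lyra, 27, 32, 35), (2010, Wes, Lyra, 27, 21, 24), (2010, Wes, Lyra, 27, 32, 35), (2019, Wes, Lyra, 27, 21, 24), (2019, Wes, Lyra, 27, 32, 35), (2020, Wes, Lyra, 27, 21, 24), (2020, Wes, Lyra, 27, 32, 35), (2022, Wes, Lyra, 27, 21, 24), (2022, Wes, Lyra, 27, 32, 35)}.
Filtering on sid ≠ 24 leaves {(1980, Quin, Nova, 29, 20, 37), (1994, Quin, Nova, 29, 20, 37), (1994, Wes, Lyra, 27, 32, 35), (2010, Wes, Lyra, 27, 32, 35), (2019, Wes, Lyra, 27, 32, 35), (2020, Wes, Lyra, 27, 32, 35), (2022, Wes, Lyra, 27, 32, 35)}.
π[year, mid, aname]: project onto (year, mid, aname) → {(1980, 29, Quin), (1994, 27, Wes), (1994, 29, Quin), (2010, 27, Wes), (2019, 27, Wes), (2020, 27, Wes), (2022, 27, Wes)}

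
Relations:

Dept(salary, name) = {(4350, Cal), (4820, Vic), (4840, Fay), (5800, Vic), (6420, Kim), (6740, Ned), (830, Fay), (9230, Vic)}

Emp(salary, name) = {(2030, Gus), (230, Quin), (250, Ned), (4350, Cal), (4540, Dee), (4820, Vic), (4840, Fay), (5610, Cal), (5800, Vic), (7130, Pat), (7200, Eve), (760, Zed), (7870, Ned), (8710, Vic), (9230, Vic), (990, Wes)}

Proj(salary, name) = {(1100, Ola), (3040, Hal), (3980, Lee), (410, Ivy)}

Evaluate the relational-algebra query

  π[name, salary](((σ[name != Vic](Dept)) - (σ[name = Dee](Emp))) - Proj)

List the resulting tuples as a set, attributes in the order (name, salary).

{(Cal, 4350), (Fay, 4840), (Fay, 830), (Kim, 6420), (Ned, 6740)}

Apply σ_{name != Vic}; surviving tuples: {(4350, Cal), (4840, Fay), (6420, Kim), (6740, Ned), (830, Fay)}
Apply σ_{name = Dee}; surviving tuples: {(4540, Dee)}
Difference: {(4350, Cal), (4840, Fay), (6420, Kim), (6740, Ned), (830, Fay)} with {(4540, Dee)} → {(4350, Cal), (4840, Fay), (6420, Kim), (6740, Ned), (830, Fay)}
Difference: {(4350, Cal), (4840, Fay), (6420, Kim), (6740, Ned), (830, Fay)} with {(1100, Ola), (3040, Hal), (3980, Lee), (410, Ivy)} → {(4350, Cal), (4840, Fay), (6420, Kim), (6740, Ned), (830, Fay)}
π_{name, salary} gives {(Cal, 4350), (Fay, 4840), (Fay, 830), (Kim, 6420), (Ned, 6740)}.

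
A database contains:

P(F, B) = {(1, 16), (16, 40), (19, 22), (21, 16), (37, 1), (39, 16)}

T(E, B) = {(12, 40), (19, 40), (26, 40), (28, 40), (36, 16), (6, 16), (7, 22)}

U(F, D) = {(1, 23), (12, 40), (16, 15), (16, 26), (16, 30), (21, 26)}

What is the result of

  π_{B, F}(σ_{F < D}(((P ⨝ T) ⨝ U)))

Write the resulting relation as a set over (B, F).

Joining P and T on B yields {(1, 16, 36), (1, 16, 6), (16, 40, 12), (16, 40, 19), (16, 40, 26), (16, 40, 28), (19, 22, 7), (21, 16, 36), (21, 16, 6), (39, 16, 36), (39, 16, 6)}.
Joining (P ⨝ T) and U on F yields {(1, 16, 36, 23), (1, 16, 6, 23), (16, 40, 12, 15), (16, 40, 12, 26), (16, 40, 12, 30), (16, 40, 19, 15), (16, 40, 19, 26), (16, 40, 19, 30), (16, 40, 26, 15), (16, 40, 26, 26), (16, 40, 26, 30), (16, 40, 28, 15), (16, 40, 28, 26), (16, 40, 28, 30), (21, 16, 36, 26), (21, 16, 6, 26)}.
σ[F < D]: keep tuples satisfying F < D → {(1, 16, 36, 23), (1, 16, 6, 23), (16, 40, 12, 26), (16, 40, 12, 30), (16, 40, 19, 26), (16, 40, 19, 30), (16, 40, 26, 26), (16, 40, 26, 30), (16, 40, 28, 26), (16, 40, 28, 30), (21, 16, 36, 26), (21, 16, 6, 26)}
π_{B, F} gives {(16, 1), (16, 21), (40, 16)} (9 duplicate(s) eliminated).

{(16, 1), (16, 21), (40, 16)}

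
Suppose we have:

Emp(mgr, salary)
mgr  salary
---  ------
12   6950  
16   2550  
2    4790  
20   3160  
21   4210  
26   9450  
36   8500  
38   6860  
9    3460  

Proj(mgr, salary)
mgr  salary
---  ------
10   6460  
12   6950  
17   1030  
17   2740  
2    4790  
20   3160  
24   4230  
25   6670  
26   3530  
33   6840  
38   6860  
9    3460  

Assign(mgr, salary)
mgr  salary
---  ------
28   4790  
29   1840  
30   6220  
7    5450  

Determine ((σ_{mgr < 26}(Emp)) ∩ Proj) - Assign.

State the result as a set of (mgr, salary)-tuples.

Filtering on mgr < 26 leaves {(12, 6950), (16, 2550), (2, 4790), (20, 3160), (21, 4210), (9, 3460)}.
Set intersection of the two operands is {(12, 6950), (2, 4790), (20, 3160), (9, 3460)}.
Set difference of the two operands is {(12, 6950), (2, 4790), (20, 3160), (9, 3460)}.

{(12, 6950), (2, 4790), (20, 3160), (9, 3460)}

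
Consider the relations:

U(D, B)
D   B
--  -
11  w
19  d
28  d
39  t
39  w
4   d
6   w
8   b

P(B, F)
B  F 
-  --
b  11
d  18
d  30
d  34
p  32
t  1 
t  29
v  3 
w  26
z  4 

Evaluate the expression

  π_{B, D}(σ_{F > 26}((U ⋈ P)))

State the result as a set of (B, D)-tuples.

Joining U and P on B yields {(11, w, 26), (19, d, 18), (19, d, 30), (19, d, 34), (28, d, 18), (28, d, 30), (28, d, 34), (39, t, 1), (39, t, 29), (39, w, 26), (4, d, 18), (4, d, 30), (4, d, 34), (6, w, 26), (8, b, 11)}.
Filtering on F > 26 leaves {(19, d, 30), (19, d, 34), (28, d, 30), (28, d, 34), (39, t, 29), (4, d, 30), (4, d, 34)}.
Projecting to B, D (3 duplicate(s) eliminated): {(d, 19), (d, 28), (d, 4), (t, 39)}

{(d, 19), (d, 28), (d, 4), (t, 39)}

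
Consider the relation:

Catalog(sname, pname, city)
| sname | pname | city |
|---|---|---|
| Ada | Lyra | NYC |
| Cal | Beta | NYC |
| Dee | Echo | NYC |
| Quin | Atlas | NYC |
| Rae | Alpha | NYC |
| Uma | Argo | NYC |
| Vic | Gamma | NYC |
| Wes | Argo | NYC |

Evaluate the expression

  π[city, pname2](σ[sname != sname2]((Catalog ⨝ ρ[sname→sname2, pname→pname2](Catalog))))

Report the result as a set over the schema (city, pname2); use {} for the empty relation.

ρ[sname→sname2, pname→pname2]: schema becomes (sname2, pname2, city); tuples unchanged.
Natural join on city: {(Ada, Lyra, NYC, Ada, Lyra), (Ada, Lyra, NYC, Cal, Beta), (Ada, Lyra, NYC, Dee, Echo), (Ada, Lyra, NYC, Quin, Atlas), (Ada, Lyra, NYC, Rae, Alpha), (Ada, Lyra, NYC, Uma, Argo), (Ada, Lyra, NYC, Vic, Gamma), (Ada, Lyra, NYC, Wes, Argo), (Cal, Beta, NYC, Ada, Lyra), (Cal, Beta, NYC, Cal, Beta), (Cal, Beta, NYC, Dee, Echo), (Cal, Beta, NYC, Quin, Atlas), (Cal, Beta, NYC, Rae, Alpha), (Cal, Beta, NYC, Uma, Argo), (Cal, Beta, NYC, Vic, Gamma), (Cal, Beta, NYC, Wes, Argo), (Dee, Echo, NYC, Ada, Lyra), (Dee, Echo, NYC, Cal, Beta), (Dee, Echo, NYC, Dee, Echo), (Dee, Echo, NYC, Quin, Atlas), (Dee, Echo, NYC, Rae, Alpha), (Dee, Echo, NYC, Uma, Argo), (Dee, Echo, NYC, Vic, Gamma), (Dee, Echo, NYC, Wes, Argo), (Quin, Atlas, NYC, Ada, Lyra), (Quin, Atlas, NYC, Cal, Beta), (Quin, Atlas, NYC, Dee, Echo), (Quin, Atlas, NYC, Quin, Atlas), (Quin, Atlas, NYC, Rae, Alpha), (Quin, Atlas, NYC, Uma, Argo), (Quin, Atlas, NYC, Vic, Gamma), (Quin, Atlas, NYC, Wes, Argo), (Rae, Alpha, NYC, Ada, Lyra), (Rae, Alpha, NYC, Cal, Beta), (Rae, Alpha, NYC, Dee, Echo), (Rae, Alpha, NYC, Quin, Atlas), (Rae, Alpha, NYC, Rae, Alpha), (Rae, Alpha, NYC, Uma, Argo), (Rae, Alpha, NYC, Vic, Gamma), (Rae, Alpha, NYC, Wes, Argo), (Uma, Argo, NYC, Ada, Lyra), (Uma, Argo, NYC, Cal, Beta), (Uma, Argo, NYC, Dee, Echo), (Uma, Argo, NYC, Quin, Atlas), (Uma, Argo, NYC, Rae, Alpha), (Uma, Argo, NYC, Uma, Argo), (Uma, Argo, NYC, Vic, Gamma), (Uma, Argo, NYC, Wes, Argo), (Vic, Gamma, NYC, Ada, Lyra), (Vic, Gamma, NYC, Cal, Beta), (Vic, Gamma, NYC, Dee, Echo), (Vic, Gamma, NYC, Quin, Atlas), (Vic, Gamma, NYC, Rae, Alpha), (Vic, Gamma, NYC, Uma, Argo), (Vic, Gamma, NYC, Vic, Gamma), (Vic, Gamma, NYC, Wes, Argo), (Wes, Argo, NYC, Ada, Lyra), (Wes, Argo, NYC, Cal, Beta), (Wes, Argo, NYC, Dee, Echo), (Wes, Argo, NYC, Quin, Atlas), (Wes, Argo, NYC, Rae, Alpha), (Wes, Argo, NYC, Uma, Argo), (Wes, Argo, NYC, Vic, Gamma), (Wes, Argo, NYC, Wes, Argo)}
Selection sname != sname2: {(Ada, Lyra, NYC, Cal, Beta), (Ada, Lyra, NYC, Dee, Echo), (Ada, Lyra, NYC, Quin, Atlas), (Ada, Lyra, NYC, Rae, Alpha), (Ada, Lyra, NYC, Uma, Argo), (Ada, Lyra, NYC, Vic, Gamma), (Ada, Lyra, NYC, Wes, Argo), (Cal, Beta, NYC, Ada, Lyra), (Cal, Beta, NYC, Dee, Echo), (Cal, Beta, NYC, Quin, Atlas), (Cal, Beta, NYC, Rae, Alpha), (Cal, Beta, NYC, Uma, Argo), (Cal, Beta, NYC, Vic, Gamma), (Cal, Beta, NYC, Wes, Argo), (Dee, Echo, NYC, Ada, Lyra), (Dee, Echo, NYC, Cal, Beta), (Dee, Echo, NYC, Quin, Atlas), (Dee, Echo, NYC, Rae, Alpha), (Dee, Echo, NYC, Uma, Argo), (Dee, Echo, NYC, Vic, Gamma), (Dee, Echo, NYC, Wes, Argo), (Quin, Atlas, NYC, Ada, Lyra), (Quin, Atlas, NYC, Cal, Beta), (Quin, Atlas, NYC, Dee, Echo), (Quin, Atlas, NYC, Rae, Alpha), (Quin, Atlas, NYC, Uma, Argo), (Quin, Atlas, NYC, Vic, Gamma), (Quin, Atlas, NYC, Wes, Argo), (Rae, Alpha, NYC, Ada, Lyra), (Rae, Alpha, NYC, Cal, Beta), (Rae, Alpha, NYC, Dee, Echo), (Rae, Alpha, NYC, Quin, Atlas), (Rae, Alpha, NYC, Uma, Argo), (Rae, Alpha, NYC, Vic, Gamma), (Rae, Alpha, NYC, Wes, Argo), (Uma, Argo, NYC, Ada, Lyra), (Uma, Argo, NYC, Cal, Beta), (Uma, Argo, NYC, Dee, Echo), (Uma, Argo, NYC, Quin, Atlas), (Uma, Argo, NYC, Rae, Alpha), (Uma, Argo, NYC, Vic, Gamma), (Uma, Argo, NYC, Wes, Argo), (Vic, Gamma, NYC, Ada, Lyra), (Vic, Gamma, NYC, Cal, Beta), (Vic, Gamma, NYC, Dee, Echo), (Vic, Gamma, NYC, Quin, Atlas), (Vic, Gamma, NYC, Rae, Alpha), (Vic, Gamma, NYC, Uma, Argo), (Vic, Gamma, NYC, Wes, Argo), (Wes, Argo, NYC, Ada, Lyra), (Wes, Argo, NYC, Cal, Beta), (Wes, Argo, NYC, Dee, Echo), (Wes, Argo, NYC, Quin, Atlas), (Wes, Argo, NYC, Rae, Alpha), (Wes, Argo, NYC, Uma, Argo), (Wes, Argo, NYC, Vic, Gamma)}
Keep only column(s) city, pname2 (49 duplicate(s) eliminated): {(NYC, Alpha), (NYC, Argo), (NYC, Atlas), (NYC, Beta), (NYC, Echo), (NYC, Gamma), (NYC, Lyra)}

{(NYC, Alpha), (NYC, Argo), (NYC, Atlas), (NYC, Beta), (NYC, Echo), (NYC, Gamma), (NYC, Lyra)}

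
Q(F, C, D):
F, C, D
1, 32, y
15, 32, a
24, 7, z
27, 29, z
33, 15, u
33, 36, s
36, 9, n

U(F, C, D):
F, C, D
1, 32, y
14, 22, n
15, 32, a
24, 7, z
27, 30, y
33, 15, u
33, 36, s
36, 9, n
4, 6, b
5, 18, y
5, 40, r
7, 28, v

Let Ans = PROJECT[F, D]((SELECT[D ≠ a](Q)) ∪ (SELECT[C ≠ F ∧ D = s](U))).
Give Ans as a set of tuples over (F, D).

{(1, y), (24, z), (27, z), (33, s), (33, u), (36, n)}

Filtering on D ≠ a leaves {(1, 32, y), (24, 7, z), (27, 29, z), (33, 15, u), (33, 36, s), (36, 9, n)}.
Filtering on C ≠ F ∧ D = s leaves {(33, 36, s)}.
Set union of the two operands is {(1, 32, y), (24, 7, z), (27, 29, z), (33, 15, u), (33, 36, s), (36, 9, n)}.
Projecting to F, D: {(1, y), (24, z), (27, z), (33, s), (33, u), (36, n)}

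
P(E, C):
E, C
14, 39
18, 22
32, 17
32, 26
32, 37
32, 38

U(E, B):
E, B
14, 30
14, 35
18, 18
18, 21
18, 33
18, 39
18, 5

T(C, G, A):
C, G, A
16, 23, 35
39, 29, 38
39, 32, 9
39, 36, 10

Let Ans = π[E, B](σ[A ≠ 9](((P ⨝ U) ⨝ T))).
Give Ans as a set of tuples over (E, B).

Joining P and U on E yields {(14, 39, 30), (14, 39, 35), (18, 22, 18), (18, 22, 21), (18, 22, 33), (18, 22, 39), (18, 22, 5)}.
Joining (P ⨝ U) and T on C yields {(14, 39, 30, 29, 38), (14, 39, 30, 32, 9), (14, 39, 30, 36, 10), (14, 39, 35, 29, 38), (14, 39, 35, 32, 9), (14, 39, 35, 36, 10)}.
Selection A ≠ 9: {(14, 39, 30, 29, 38), (14, 39, 30, 36, 10), (14, 39, 35, 29, 38), (14, 39, 35, 36, 10)}
π[E, B]: project onto (E, B) (2 duplicate(s) eliminated) → {(14, 30), (14, 35)}

{(14, 30), (14, 35)}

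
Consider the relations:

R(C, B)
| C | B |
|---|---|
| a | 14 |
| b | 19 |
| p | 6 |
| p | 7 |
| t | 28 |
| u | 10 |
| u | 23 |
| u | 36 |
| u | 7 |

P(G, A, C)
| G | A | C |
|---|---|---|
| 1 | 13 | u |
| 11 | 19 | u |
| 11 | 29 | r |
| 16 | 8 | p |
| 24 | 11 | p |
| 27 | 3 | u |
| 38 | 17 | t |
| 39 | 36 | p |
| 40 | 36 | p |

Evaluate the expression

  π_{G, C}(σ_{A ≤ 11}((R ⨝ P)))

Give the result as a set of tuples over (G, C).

{(16, p), (24, p), (27, u)}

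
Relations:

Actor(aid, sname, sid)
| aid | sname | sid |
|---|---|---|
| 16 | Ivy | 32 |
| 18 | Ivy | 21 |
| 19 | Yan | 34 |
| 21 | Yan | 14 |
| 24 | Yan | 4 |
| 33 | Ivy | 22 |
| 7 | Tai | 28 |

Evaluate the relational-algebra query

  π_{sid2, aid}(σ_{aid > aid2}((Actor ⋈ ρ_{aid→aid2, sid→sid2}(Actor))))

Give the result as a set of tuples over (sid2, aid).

{(14, 24), (21, 33), (32, 18), (32, 33), (34, 21), (34, 24)}

ρ[aid→aid2, sid→sid2]: schema becomes (aid2, sname, sid2); tuples unchanged.
Natural join on sname: {(16, Ivy, 32, 16, 32), (16, Ivy, 32, 18, 21), (16, Ivy, 32, 33, 22), (18, Ivy, 21, 16, 32), (18, Ivy, 21, 18, 21), (18, Ivy, 21, 33, 22), (19, Yan, 34, 19, 34), (19, Yan, 34, 21, 14), (19, Yan, 34, 24, 4), (21, Yan, 14, 19, 34), (21, Yan, 14, 21, 14), (21, Yan, 14, 24, 4), (24, Yan, 4, 19, 34), (24, Yan, 4, 21, 14), (24, Yan, 4, 24, 4), (33, Ivy, 22, 16, 32), (33, Ivy, 22, 18, 21), (33, Ivy, 22, 33, 22), (7, Tai, 28, 7, 28)}
Apply σ_{aid > aid2}; surviving tuples: {(18, Ivy, 21, 16, 32), (21, Yan, 14, 19, 34), (24, Yan, 4, 19, 34), (24, Yan, 4, 21, 14), (33, Ivy, 22, 16, 32), (33, Ivy, 22, 18, 21)}
π[sid2, aid]: project onto (sid2, aid) → {(14, 24), (21, 33), (32, 18), (32, 33), (34, 21), (34, 24)}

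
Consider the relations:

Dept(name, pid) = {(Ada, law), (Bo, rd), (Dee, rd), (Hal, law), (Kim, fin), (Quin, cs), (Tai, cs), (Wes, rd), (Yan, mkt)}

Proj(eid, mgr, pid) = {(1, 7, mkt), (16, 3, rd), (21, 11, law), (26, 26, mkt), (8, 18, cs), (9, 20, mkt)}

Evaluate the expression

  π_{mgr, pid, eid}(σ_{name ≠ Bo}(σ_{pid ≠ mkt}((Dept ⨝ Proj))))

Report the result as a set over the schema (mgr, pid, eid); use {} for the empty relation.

{(11, law, 21), (18, cs, 8), (3, rd, 16)}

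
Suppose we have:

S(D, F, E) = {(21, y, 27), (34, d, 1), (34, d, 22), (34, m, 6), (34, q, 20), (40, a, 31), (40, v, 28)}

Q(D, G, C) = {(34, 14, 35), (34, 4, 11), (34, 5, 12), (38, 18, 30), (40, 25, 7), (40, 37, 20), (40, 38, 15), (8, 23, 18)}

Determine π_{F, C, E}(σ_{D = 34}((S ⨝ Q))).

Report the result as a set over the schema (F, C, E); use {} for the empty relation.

S ⋈ Q (natural join on D): {(34, d, 1, 14, 35), (34, d, 1, 4, 11), (34, d, 1, 5, 12), (34, d, 22, 14, 35), (34, d, 22, 4, 11), (34, d, 22, 5, 12), (34, m, 6, 14, 35), (34, m, 6, 4, 11), (34, m, 6, 5, 12), (34, q, 20, 14, 35), (34, q, 20, 4, 11), (34, q, 20, 5, 12), (40, a, 31, 25, 7), (40, a, 31, 37, 20), (40, a, 31, 38, 15), (40, v, 28, 25, 7), (40, v, 28, 37, 20), (40, v, 28, 38, 15)}
Apply σ_{D = 34}; surviving tuples: {(34, d, 1, 14, 35), (34, d, 1, 4, 11), (34, d, 1, 5, 12), (34, d, 22, 14, 35), (34, d, 22, 4, 11), (34, d, 22, 5, 12), (34, m, 6, 14, 35), (34, m, 6, 4, 11), (34, m, 6, 5, 12), (34, q, 20, 14, 35), (34, q, 20, 4, 11), (34, q, 20, 5, 12)}
π_{F, C, E} gives {(d, 11, 1), (d, 11, 22), (d, 12, 1), (d, 12, 22), (d, 35, 1), (d, 35, 22), (m, 11, 6), (m, 12, 6), (m, 35, 6), (q, 11, 20), (q, 12, 20), (q, 35, 20)}.

{(d, 11, 1), (d, 11, 22), (d, 12, 1), (d, 12, 22), (d, 35, 1), (d, 35, 22), (m, 11, 6), (m, 12, 6), (m, 35, 6), (q, 11, 20), (q, 12, 20), (q, 35, 20)}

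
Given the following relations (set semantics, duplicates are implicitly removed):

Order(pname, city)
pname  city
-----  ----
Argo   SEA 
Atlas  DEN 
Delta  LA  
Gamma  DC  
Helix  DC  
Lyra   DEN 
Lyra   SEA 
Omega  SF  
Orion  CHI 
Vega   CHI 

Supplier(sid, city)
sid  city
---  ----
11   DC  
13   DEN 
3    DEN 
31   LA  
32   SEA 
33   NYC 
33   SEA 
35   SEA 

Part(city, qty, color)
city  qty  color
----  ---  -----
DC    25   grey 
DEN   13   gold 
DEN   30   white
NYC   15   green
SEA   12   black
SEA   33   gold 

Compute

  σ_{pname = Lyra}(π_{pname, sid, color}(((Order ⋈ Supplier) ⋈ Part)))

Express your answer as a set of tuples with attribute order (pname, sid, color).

{(Lyra, 13, gold), (Lyra, 13, white), (Lyra, 3, gold), (Lyra, 3, white), (Lyra, 32, black), (Lyra, 32, gold), (Lyra, 33, black), (Lyra, 33, gold), (Lyra, 35, black), (Lyra, 35, gold)}

Natural join on city: {(Argo, SEA, 32), (Argo, SEA, 33), (Argo, SEA, 35), (Atlas, DEN, 13), (Atlas, DEN, 3), (Delta, LA, 31), (Gamma, DC, 11), (Helix, DC, 11), (Lyra, DEN, 13), (Lyra, DEN, 3), (Lyra, SEA, 32), (Lyra, SEA, 33), (Lyra, SEA, 35)}
Natural join on city: {(Argo, SEA, 32, 12, black), (Argo, SEA, 32, 33, gold), (Argo, SEA, 33, 12, black), (Argo, SEA, 33, 33, gold), (Argo, SEA, 35, 12, black), (Argo, SEA, 35, 33, gold), (Atlas, DEN, 13, 13, gold), (Atlas, DEN, 13, 30, white), (Atlas, DEN, 3, 13, gold), (Atlas, DEN, 3, 30, white), (Gamma, DC, 11, 25, grey), (Helix, DC, 11, 25, grey), (Lyra, DEN, 13, 13, gold), (Lyra, DEN, 13, 30, white), (Lyra, DEN, 3, 13, gold), (Lyra, DEN, 3, 30, white), (Lyra, SEA, 32, 12, black), (Lyra, SEA, 32, 33, gold), (Lyra, SEA, 33, 12, black), (Lyra, SEA, 33, 33, gold), (Lyra, SEA, 35, 12, black), (Lyra, SEA, 35, 33, gold)}
π_{pname, sid, color} gives {(Argo, 32, black), (Argo, 32, gold), (Argo, 33, black), (Argo, 33, gold), (Argo, 35, black), (Argo, 35, gold), (Atlas, 13, gold), (Atlas, 13, white), (Atlas, 3, gold), (Atlas, 3, white), (Gamma, 11, grey), (Helix, 11, grey), (Lyra, 13, gold), (Lyra, 13, white), (Lyra, 3, gold), (Lyra, 3, white), (Lyra, 32, black), (Lyra, 32, gold), (Lyra, 33, black), (Lyra, 33, gold), (Lyra, 35, black), (Lyra, 35, gold)}.
σ[pname = Lyra]: keep tuples satisfying pname = Lyra → {(Lyra, 13, gold), (Lyra, 13, white), (Lyra, 3, gold), (Lyra, 3, white), (Lyra, 32, black), (Lyra, 32, gold), (Lyra, 33, black), (Lyra, 33, gold), (Lyra, 35, black), (Lyra, 35, gold)}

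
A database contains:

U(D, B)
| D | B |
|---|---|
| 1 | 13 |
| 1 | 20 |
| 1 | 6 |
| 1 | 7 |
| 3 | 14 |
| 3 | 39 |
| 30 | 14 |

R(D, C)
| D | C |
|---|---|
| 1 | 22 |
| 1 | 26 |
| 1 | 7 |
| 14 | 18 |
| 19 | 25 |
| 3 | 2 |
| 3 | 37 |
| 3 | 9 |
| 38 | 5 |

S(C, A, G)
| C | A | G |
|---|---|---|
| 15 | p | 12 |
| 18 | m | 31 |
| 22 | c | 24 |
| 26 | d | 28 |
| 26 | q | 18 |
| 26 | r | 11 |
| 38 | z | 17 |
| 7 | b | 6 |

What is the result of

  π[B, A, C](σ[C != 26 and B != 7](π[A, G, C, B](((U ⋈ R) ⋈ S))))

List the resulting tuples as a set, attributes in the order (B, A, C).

Natural join on D: {(1, 13, 22), (1, 13, 26), (1, 13, 7), (1, 20, 22), (1, 20, 26), (1, 20, 7), (1, 6, 22), (1, 6, 26), (1, 6, 7), (1, 7, 22), (1, 7, 26), (1, 7, 7), (3, 14, 2), (3, 14, 37), (3, 14, 9), (3, 39, 2), (3, 39, 37), (3, 39, 9)}
Natural join on C: {(1, 13, 22, c, 24), (1, 13, 26, d, 28), (1, 13, 26, q, 18), (1, 13, 26, r, 11), (1, 13, 7, b, 6), (1, 20, 22, c, 24), (1, 20, 26, d, 28), (1, 20, 26, q, 18), (1, 20, 26, r, 11), (1, 20, 7, b, 6), (1, 6, 22, c, 24), (1, 6, 26, d, 28), (1, 6, 26, q, 18), (1, 6, 26, r, 11), (1, 6, 7, b, 6), (1, 7, 22, c, 24), (1, 7, 26, d, 28), (1, 7, 26, q, 18), (1, 7, 26, r, 11), (1, 7, 7, b, 6)}
Projecting to A, G, C, B: {(b, 6, 7, 13), (b, 6, 7, 20), (b, 6, 7, 6), (b, 6, 7, 7), (c, 24, 22, 13), (c, 24, 22, 20), (c, 24, 22, 6), (c, 24, 22, 7), (d, 28, 26, 13), (d, 28, 26, 20), (d, 28, 26, 6), (d, 28, 26, 7), (q, 18, 26, 13), (q, 18, 26, 20), (q, 18, 26, 6), (q, 18, 26, 7), (r, 11, 26, 13), (r, 11, 26, 20), (r, 11, 26, 6), (r, 11, 26, 7)}
σ[C != 26 and B != 7]: keep tuples satisfying C != 26 and B != 7 → {(b, 6, 7, 13), (b, 6, 7, 20), (b, 6, 7, 6), (c, 24, 22, 13), (c, 24, 22, 20), (c, 24, 22, 6)}
Projecting to B, A, C: {(13, b, 7), (13, c, 22), (20, b, 7), (20, c, 22), (6, b, 7), (6, c, 22)}

{(13, b, 7), (13, c, 22), (20, b, 7), (20, c, 22), (6, b, 7), (6, c, 22)}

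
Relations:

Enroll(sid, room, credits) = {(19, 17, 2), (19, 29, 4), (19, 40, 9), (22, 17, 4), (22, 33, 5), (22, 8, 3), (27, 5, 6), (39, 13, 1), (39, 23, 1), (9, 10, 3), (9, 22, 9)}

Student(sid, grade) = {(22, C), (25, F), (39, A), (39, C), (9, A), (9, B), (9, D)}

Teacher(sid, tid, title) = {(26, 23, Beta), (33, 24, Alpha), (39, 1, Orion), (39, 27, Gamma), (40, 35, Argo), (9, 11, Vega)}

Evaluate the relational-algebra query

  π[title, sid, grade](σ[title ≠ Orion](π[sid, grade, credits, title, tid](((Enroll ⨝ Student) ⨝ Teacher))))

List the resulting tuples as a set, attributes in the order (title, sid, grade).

{(Gamma, 39, A), (Gamma, 39, C), (Vega, 9, A), (Vega, 9, B), (Vega, 9, D)}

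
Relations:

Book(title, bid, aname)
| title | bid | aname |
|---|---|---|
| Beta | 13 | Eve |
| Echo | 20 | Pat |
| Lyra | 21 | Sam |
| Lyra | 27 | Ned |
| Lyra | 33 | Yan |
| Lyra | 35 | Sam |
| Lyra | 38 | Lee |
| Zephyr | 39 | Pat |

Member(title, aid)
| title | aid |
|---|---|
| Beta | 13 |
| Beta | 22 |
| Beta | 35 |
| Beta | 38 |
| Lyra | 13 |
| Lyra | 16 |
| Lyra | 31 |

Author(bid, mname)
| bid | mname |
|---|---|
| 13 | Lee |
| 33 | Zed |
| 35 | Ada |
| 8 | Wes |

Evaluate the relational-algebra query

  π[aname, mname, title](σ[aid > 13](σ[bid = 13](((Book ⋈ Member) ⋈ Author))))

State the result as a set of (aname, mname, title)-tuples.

{(Eve, Lee, Beta)}

Natural join on title: {(Beta, 13, Eve, 13), (Beta, 13, Eve, 22), (Beta, 13, Eve, 35), (Beta, 13, Eve, 38), (Lyra, 21, Sam, 13), (Lyra, 21, Sam, 16), (Lyra, 21, Sam, 31), (Lyra, 27, Ned, 13), (Lyra, 27, Ned, 16), (Lyra, 27, Ned, 31), (Lyra, 33, Yan, 13), (Lyra, 33, Yan, 16), (Lyra, 33, Yan, 31), (Lyra, 35, Sam, 13), (Lyra, 35, Sam, 16), (Lyra, 35, Sam, 31), (Lyra, 38, Lee, 13), (Lyra, 38, Lee, 16), (Lyra, 38, Lee, 31)}
Natural join on bid: {(Beta, 13, Eve, 13, Lee), (Beta, 13, Eve, 22, Lee), (Beta, 13, Eve, 35, Lee), (Beta, 13, Eve, 38, Lee), (Lyra, 33, Yan, 13, Zed), (Lyra, 33, Yan, 16, Zed), (Lyra, 33, Yan, 31, Zed), (Lyra, 35, Sam, 13, Ada), (Lyra, 35, Sam, 16, Ada), (Lyra, 35, Sam, 31, Ada)}
Selection bid = 13: {(Beta, 13, Eve, 13, Lee), (Beta, 13, Eve, 22, Lee), (Beta, 13, Eve, 35, Lee), (Beta, 13, Eve, 38, Lee)}
Selection aid > 13: {(Beta, 13, Eve, 22, Lee), (Beta, 13, Eve, 35, Lee), (Beta, 13, Eve, 38, Lee)}
Projecting to aname, mname, title (2 duplicate(s) eliminated): {(Eve, Lee, Beta)}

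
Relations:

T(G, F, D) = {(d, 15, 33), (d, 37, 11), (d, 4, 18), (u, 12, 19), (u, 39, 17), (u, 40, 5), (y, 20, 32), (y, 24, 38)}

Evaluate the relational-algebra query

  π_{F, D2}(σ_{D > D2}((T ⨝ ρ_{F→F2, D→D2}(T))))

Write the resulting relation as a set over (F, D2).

ρ[F→F2, D→D2]: schema becomes (G, F2, D2); tuples unchanged.
T ⋈ ρ_{F→F2, D→D2}(T) (natural join on G): {(d, 15, 33, 15, 33), (d, 15, 33, 37, 11), (d, 15, 33, 4, 18), (d, 37, 11, 15, 33), (d, 37, 11, 37, 11), (d, 37, 11, 4, 18), (d, 4, 18, 15, 33), (d, 4, 18, 37, 11), (d, 4, 18, 4, 18), (u, 12, 19, 12, 19), (u, 12, 19, 39, 17), (u, 12, 19, 40, 5), (u, 39, 17, 12, 19), (u, 39, 17, 39, 17), (u, 39, 17, 40, 5), (u, 40, 5, 12, 19), (u, 40, 5, 39, 17), (u, 40, 5, 40, 5), (y, 20, 32, 20, 32), (y, 20, 32, 24, 38), (y, 24, 38, 20, 32), (y, 24, 38, 24, 38)}
Apply σ_{D > D2}; surviving tuples: {(d, 15, 33, 37, 11), (d, 15, 33, 4, 18), (d, 4, 18, 37, 11), (u, 12, 19, 39, 17), (u, 12, 19, 40, 5), (u, 39, 17, 40, 5), (y, 24, 38, 20, 32)}
Keep only column(s) F, D2: {(12, 17), (12, 5), (15, 11), (15, 18), (24, 32), (39, 5), (4, 11)}

{(12, 17), (12, 5), (15, 11), (15, 18), (24, 32), (39, 5), (4, 11)}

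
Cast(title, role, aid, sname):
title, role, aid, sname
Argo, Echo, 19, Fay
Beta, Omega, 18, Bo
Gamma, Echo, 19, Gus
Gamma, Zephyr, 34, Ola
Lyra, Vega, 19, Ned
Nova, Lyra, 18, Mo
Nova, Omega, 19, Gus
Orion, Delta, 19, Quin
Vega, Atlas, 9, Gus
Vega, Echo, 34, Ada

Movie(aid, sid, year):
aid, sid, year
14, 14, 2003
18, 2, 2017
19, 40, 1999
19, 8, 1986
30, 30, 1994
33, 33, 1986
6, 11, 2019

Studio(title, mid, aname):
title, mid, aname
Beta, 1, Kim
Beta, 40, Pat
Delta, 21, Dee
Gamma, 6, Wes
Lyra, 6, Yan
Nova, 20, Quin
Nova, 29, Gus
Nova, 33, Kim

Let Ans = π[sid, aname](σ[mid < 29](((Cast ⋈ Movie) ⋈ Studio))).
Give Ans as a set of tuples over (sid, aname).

{(2, Kim), (2, Quin), (40, Quin), (40, Wes), (40, Yan), (8, Quin), (8, Wes), (8, Yan)}

Natural join on aid: {(Argo, Echo, 19, Fay, 40, 1999), (Argo, Echo, 19, Fay, 8, 1986), (Beta, Omega, 18, Bo, 2, 2017), (Gamma, Echo, 19, Gus, 40, 1999), (Gamma, Echo, 19, Gus, 8, 1986), (Lyra, Vega, 19, Ned, 40, 1999), (Lyra, Vega, 19, Ned, 8, 1986), (Nova, Lyra, 18, Mo, 2, 2017), (Nova, Omega, 19, Gus, 40, 1999), (Nova, Omega, 19, Gus, 8, 1986), (Orion, Delta, 19, Quin, 40, 1999), (Orion, Delta, 19, Quin, 8, 1986)}
Natural join on title: {(Beta, Omega, 18, Bo, 2, 2017, 1, Kim), (Beta, Omega, 18, Bo, 2, 2017, 40, Pat), (Gamma, Echo, 19, Gus, 40, 1999, 6, Wes), (Gamma, Echo, 19, Gus, 8, 1986, 6, Wes), (Lyra, Vega, 19, Ned, 40, 1999, 6, Yan), (Lyra, Vega, 19, Ned, 8, 1986, 6, Yan), (Nova, Lyra, 18, Mo, 2, 2017, 20, Quin), (Nova, Lyra, 18, Mo, 2, 2017, 29, Gus), (Nova, Lyra, 18, Mo, 2, 2017, 33, Kim), (Nova, Omega, 19, Gus, 40, 1999, 20, Quin), (Nova, Omega, 19, Gus, 40, 1999, 29, Gus), (Nova, Omega, 19, Gus, 40, 1999, 33, Kim), (Nova, Omega, 19, Gus, 8, 1986, 20, Quin), (Nova, Omega, 19, Gus, 8, 1986, 29, Gus), (Nova, Omega, 19, Gus, 8, 1986, 33, Kim)}
Selection mid < 29: {(Beta, Omega, 18, Bo, 2, 2017, 1, Kim), (Gamma, Echo, 19, Gus, 40, 1999, 6, Wes), (Gamma, Echo, 19, Gus, 8, 1986, 6, Wes), (Lyra, Vega, 19, Ned, 40, 1999, 6, Yan), (Lyra, Vega, 19, Ned, 8, 1986, 6, Yan), (Nova, Lyra, 18, Mo, 2, 2017, 20, Quin), (Nova, Omega, 19, Gus, 40, 1999, 20, Quin), (Nova, Omega, 19, Gus, 8, 1986, 20, Quin)}
Keep only column(s) sid, aname: {(2, Kim), (2, Quin), (40, Quin), (40, Wes), (40, Yan), (8, Quin), (8, Wes), (8, Yan)}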